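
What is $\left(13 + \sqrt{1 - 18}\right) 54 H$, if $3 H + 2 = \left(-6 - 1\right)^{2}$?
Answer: $10998 + 846 i \sqrt{17} \approx 10998.0 + 3488.1 i$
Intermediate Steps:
$H = \frac{47}{3}$ ($H = - \frac{2}{3} + \frac{\left(-6 - 1\right)^{2}}{3} = - \frac{2}{3} + \frac{\left(-7\right)^{2}}{3} = - \frac{2}{3} + \frac{1}{3} \cdot 49 = - \frac{2}{3} + \frac{49}{3} = \frac{47}{3} \approx 15.667$)
$\left(13 + \sqrt{1 - 18}\right) 54 H = \left(13 + \sqrt{1 - 18}\right) 54 \cdot \frac{47}{3} = \left(13 + \sqrt{-17}\right) 54 \cdot \frac{47}{3} = \left(13 + i \sqrt{17}\right) 54 \cdot \frac{47}{3} = \left(702 + 54 i \sqrt{17}\right) \frac{47}{3} = 10998 + 846 i \sqrt{17}$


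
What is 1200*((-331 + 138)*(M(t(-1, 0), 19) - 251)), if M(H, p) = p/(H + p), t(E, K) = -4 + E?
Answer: 404721000/7 ≈ 5.7817e+7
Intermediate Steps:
M(H, p) = p/(H + p)
1200*((-331 + 138)*(M(t(-1, 0), 19) - 251)) = 1200*((-331 + 138)*(19/((-4 - 1) + 19) - 251)) = 1200*(-193*(19/(-5 + 19) - 251)) = 1200*(-193*(19/14 - 251)) = 1200*(-193*(-3495/14)) = 1200*(674535/14) = 404721000/7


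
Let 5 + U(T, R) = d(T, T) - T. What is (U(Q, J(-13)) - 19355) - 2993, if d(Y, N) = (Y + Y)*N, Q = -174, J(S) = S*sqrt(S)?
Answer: 38373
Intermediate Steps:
J(S) = S**(3/2)
d(Y, N) = 2*N*Y (d(Y, N) = (2*Y)*N = 2*N*Y)
U(T, R) = -5 - T + 2*T**2 (U(T, R) = -5 + (2*T*T - T) = -5 + (2*T**2 - T) = -5 + (-T + 2*T**2) = -5 - T + 2*T**2)
(U(Q, J(-13)) - 19355) - 2993 = ((-5 - 1*(-174) + 2*(-174)**2) - 19355) - 2993 = ((-5 + 174 + 2*30276) - 19355) - 2993 = ((-5 + 174 + 60552) - 19355) - 2993 = (60721 - 19355) - 2993 = 41366 - 2993 = 38373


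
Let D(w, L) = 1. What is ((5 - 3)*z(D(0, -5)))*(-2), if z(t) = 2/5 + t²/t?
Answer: -28/5 ≈ -5.6000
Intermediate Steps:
z(t) = ⅖ + t (z(t) = 2*(⅕) + t = ⅖ + t)
((5 - 3)*z(D(0, -5)))*(-2) = ((5 - 3)*(⅖ + 1))*(-2) = (2*(7/5))*(-2) = (14/5)*(-2) = -28/5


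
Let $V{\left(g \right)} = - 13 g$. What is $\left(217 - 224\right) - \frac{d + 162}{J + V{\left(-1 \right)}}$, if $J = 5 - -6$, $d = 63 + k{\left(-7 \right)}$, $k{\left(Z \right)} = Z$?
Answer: $- \frac{193}{12} \approx -16.083$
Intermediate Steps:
$d = 56$ ($d = 63 - 7 = 56$)
$J = 11$ ($J = 5 + 6 = 11$)
$\left(217 - 224\right) - \frac{d + 162}{J + V{\left(-1 \right)}} = \left(217 - 224\right) - \frac{56 + 162}{11 - -13} = \left(217 - 224\right) - \frac{218}{11 + 13} = -7 - \frac{218}{24} = -7 - 218 \cdot \frac{1}{24} = -7 - \frac{109}{12} = - \frac{193}{12}$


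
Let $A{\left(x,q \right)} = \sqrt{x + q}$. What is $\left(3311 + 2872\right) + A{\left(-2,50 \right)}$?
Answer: $6183 + 4 \sqrt{3} \approx 6189.9$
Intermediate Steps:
$A{\left(x,q \right)} = \sqrt{q + x}$
$\left(3311 + 2872\right) + A{\left(-2,50 \right)} = \left(3311 + 2872\right) + \sqrt{50 - 2} = 6183 + \sqrt{48} = 6183 + 4 \sqrt{3}$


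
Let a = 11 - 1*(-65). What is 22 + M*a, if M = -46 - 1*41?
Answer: -6590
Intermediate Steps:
M = -87 (M = -46 - 41 = -87)
a = 76 (a = 11 + 65 = 76)
22 + M*a = 22 - 87*76 = 22 - 6612 = -6590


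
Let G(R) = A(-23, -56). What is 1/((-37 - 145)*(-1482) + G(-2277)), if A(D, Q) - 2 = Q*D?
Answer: 1/271014 ≈ 3.6898e-6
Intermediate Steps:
A(D, Q) = 2 + D*Q (A(D, Q) = 2 + Q*D = 2 + D*Q)
G(R) = 1290 (G(R) = 2 - 23*(-56) = 2 + 1288 = 1290)
1/((-37 - 145)*(-1482) + G(-2277)) = 1/((-37 - 145)*(-1482) + 1290) = 1/(-182*(-1482) + 1290) = 1/(269724 + 1290) = 1/271014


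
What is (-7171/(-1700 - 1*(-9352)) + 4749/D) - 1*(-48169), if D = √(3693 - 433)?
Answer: 368582017/7652 + 4749*√815/1630 ≈ 48251.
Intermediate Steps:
D = 2*√815 (D = √3260 = 2*√815 ≈ 57.096)
(-7171/(-1700 - 1*(-9352)) + 4749/D) - 1*(-48169) = (-7171/(-1700 - 1*(-9352)) + 4749/((2*√815))) - 1*(-48169) = (-7171/(-1700 + 9352) + 4749*(√815/1630)) + 48169 = (-7171/7652 + 4749*√815/1630) + 48169 = 368582017/7652 + 4749*√815/1630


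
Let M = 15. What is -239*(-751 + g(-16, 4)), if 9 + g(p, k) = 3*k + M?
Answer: 175187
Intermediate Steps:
g(p, k) = 6 + 3*k (g(p, k) = -9 + (3*k + 15) = -9 + (15 + 3*k) = 6 + 3*k)
-239*(-751 + g(-16, 4)) = -239*(-751 + (6 + 3*4)) = -239*(-751 + (6 + 12)) = -239*(-751 + 18) = -239*(-733) = 175187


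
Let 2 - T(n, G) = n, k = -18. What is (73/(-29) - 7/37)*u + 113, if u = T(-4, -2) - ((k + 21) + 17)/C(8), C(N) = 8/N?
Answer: 161905/1073 ≈ 150.89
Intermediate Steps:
T(n, G) = 2 - n
u = -14 (u = (2 - 1*(-4)) - ((-18 + 21) + 17)/(8/8) = (2 + 4) - (3 + 17)/(8*(⅛)) = 6 - 20/1 = 6 - 20 = -14)
(73/(-29) - 7/37)*u + 113 = (73/(-29) - 7/37)*(-14) + 113 = (73*(-1/29) - 7*1/37)*(-14) + 113 = (-73/29 - 7/37)*(-14) + 113 = -2904/1073*(-14) + 113 = 40656/1073 + 113 = 161905/1073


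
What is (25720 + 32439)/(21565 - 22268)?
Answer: -3061/37 ≈ -82.730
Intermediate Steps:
(25720 + 32439)/(21565 - 22268) = 58159/(-703) = 58159*(-1/703) = -3061/37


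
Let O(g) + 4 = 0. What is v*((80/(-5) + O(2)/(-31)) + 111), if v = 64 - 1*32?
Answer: 94368/31 ≈ 3044.1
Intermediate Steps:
v = 32 (v = 64 - 32 = 32)
O(g) = -4 (O(g) = -4 + 0 = -4)
v*((80/(-5) + O(2)/(-31)) + 111) = 32*((80/(-5) - 4/(-31)) + 111) = 32*((80*(-1/5) - 4*(-1/31)) + 111) = 32*((-16 + 4/31) + 111) = 32*(-492/31 + 111) = 32*(2949/31) = 94368/31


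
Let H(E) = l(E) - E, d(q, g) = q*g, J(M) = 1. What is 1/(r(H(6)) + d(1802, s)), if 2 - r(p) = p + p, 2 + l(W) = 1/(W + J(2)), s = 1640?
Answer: 7/20687084 ≈ 3.3838e-7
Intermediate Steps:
d(q, g) = g*q
l(W) = -2 + 1/(1 + W) (l(W) = -2 + 1/(W + 1) = -2 + 1/(1 + W))
H(E) = -E + (-1 - 2*E)/(1 + E) (H(E) = (-1 - 2*E)/(1 + E) - E = -E + (-1 - 2*E)/(1 + E))
r(p) = 2 - 2*p (r(p) = 2 - (p + p) = 2 - 2*p)
1/(r(H(6)) + d(1802, s)) = 1/((2 - 2*(-1 - 1*6² - 3*6)/(1 + 6)) + 1640*1802) = 1/((2 - 2*(-1 - 1*36 - 18)/7) + 2955280) = 1/((2 - 2*(-1 - 36 - 18)/7) + 2955280) = 1/((2 - 2*(-55)/7) + 2955280) = 1/((2 - 2*(-55/7)) + 2955280) = 1/((2 + 110/7) + 2955280) = 1/(124/7 + 2955280) = 1/(20687084/7) = 7/20687084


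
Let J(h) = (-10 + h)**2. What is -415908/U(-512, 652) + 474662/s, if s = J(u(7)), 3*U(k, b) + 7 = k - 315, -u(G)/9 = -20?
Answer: 3037924309/2008550 ≈ 1512.5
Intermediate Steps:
u(G) = 180 (u(G) = -9*(-20) = 180)
U(k, b) = -322/3 + k/3 (U(k, b) = -7/3 + (k - 315)/3 = -7/3 + (-315 + k)/3 = -7/3 + (-105 + k/3) = -322/3 + k/3)
s = 28900 (s = (-10 + 180)**2 = 170**2 = 28900)
-415908/U(-512, 652) + 474662/s = -415908/(-322/3 + (1/3)*(-512)) + 474662/28900 = -415908/(-322/3 - 512/3) + 474662*(1/28900) = -415908/(-278) + 237331/14450 = -415908*(-1/278) + 237331/14450 = 207954/139 + 237331/14450 = 3037924309/2008550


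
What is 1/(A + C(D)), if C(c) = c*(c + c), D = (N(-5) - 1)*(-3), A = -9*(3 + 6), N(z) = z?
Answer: 1/567 ≈ 0.0017637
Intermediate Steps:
A = -81 (A = -9*9 = -81)
D = 18 (D = (-5 - 1)*(-3) = -6*(-3) = 18)
C(c) = 2*c² (C(c) = c*(2*c) = 2*c²)
1/(A + C(D)) = 1/(-81 + 2*18²) = 1/(-81 + 2*324) = 1/(-81 + 648) = 1/567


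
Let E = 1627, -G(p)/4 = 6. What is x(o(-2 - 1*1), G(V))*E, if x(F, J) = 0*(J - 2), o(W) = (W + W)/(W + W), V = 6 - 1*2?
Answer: 0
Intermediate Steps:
V = 4 (V = 6 - 2 = 4)
o(W) = 1 (o(W) = (2*W)/((2*W)) = (2*W)*(1/(2*W)) = 1)
G(p) = -24 (G(p) = -4*6 = -24)
x(F, J) = 0 (x(F, J) = 0*(-2 + J) = 0)
x(o(-2 - 1*1), G(V))*E = 0*1627 = 0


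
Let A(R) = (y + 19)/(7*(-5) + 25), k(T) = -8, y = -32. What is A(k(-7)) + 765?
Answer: 7663/10 ≈ 766.30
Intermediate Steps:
A(R) = 13/10 (A(R) = (-32 + 19)/(7*(-5) + 25) = -13/(-35 + 25) = -13/(-10) = -13*(-1/10) = 13/10)
A(k(-7)) + 765 = 13/10 + 765 = 7663/10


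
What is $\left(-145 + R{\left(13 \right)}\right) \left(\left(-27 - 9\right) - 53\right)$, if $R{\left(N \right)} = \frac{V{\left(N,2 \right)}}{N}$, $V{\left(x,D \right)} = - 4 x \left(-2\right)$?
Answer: $12193$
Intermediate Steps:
$V{\left(x,D \right)} = 8 x$
$R{\left(N \right)} = 8$ ($R{\left(N \right)} = \frac{8 N}{N} = 8$)
$\left(-145 + R{\left(13 \right)}\right) \left(\left(-27 - 9\right) - 53\right) = \left(-145 + 8\right) \left(\left(-27 - 9\right) - 53\right) = - 137 \left(-36 - 53\right) = \left(-137\right) \left(-89\right) = 12193$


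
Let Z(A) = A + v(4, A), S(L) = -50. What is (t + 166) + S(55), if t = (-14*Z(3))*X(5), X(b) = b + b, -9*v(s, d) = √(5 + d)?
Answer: -304 + 280*√2/9 ≈ -260.00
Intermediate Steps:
v(s, d) = -√(5 + d)/9
Z(A) = A - √(5 + A)/9
X(b) = 2*b
t = -420 + 280*√2/9 (t = (-14*(3 - √(5 + 3)/9))*(2*5) = -14*(3 - 2*√2/9)*10 = (-42 + 28*√2/9)*10 = -420 + 280*√2/9 ≈ -376.00)
(t + 166) + S(55) = ((-420 + 280*√2/9) + 166) - 50 = (-254 + 280*√2/9) - 50 = -304 + 280*√2/9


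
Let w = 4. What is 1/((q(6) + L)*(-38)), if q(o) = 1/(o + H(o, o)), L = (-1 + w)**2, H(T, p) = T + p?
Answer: -9/3097 ≈ -0.0029060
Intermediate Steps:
L = 9 (L = (-1 + 4)**2 = 3**2 = 9)
q(o) = 1/(3*o) (q(o) = 1/(o + (o + o)) = 1/(o + 2*o) = 1/(3*o))
1/((q(6) + L)*(-38)) = 1/(((1/3)/6 + 9)*(-38)) = 1/(((1/3)*(1/6) + 9)*(-38)) = 1/((1/18 + 9)*(-38)) = 1/((163/18)*(-38)) = 1/(-3097/9) = -9/3097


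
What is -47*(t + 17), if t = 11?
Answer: -1316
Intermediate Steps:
-47*(t + 17) = -47*(11 + 17) = -47*28 = -1316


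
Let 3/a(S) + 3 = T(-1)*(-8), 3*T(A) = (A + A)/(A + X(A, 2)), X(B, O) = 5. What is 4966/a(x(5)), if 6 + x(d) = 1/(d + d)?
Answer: -24830/9 ≈ -2758.9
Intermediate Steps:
x(d) = -6 + 1/(2*d) (x(d) = -6 + 1/(d + d) = -6 + 1/(2*d))
T(A) = 2*A/(3*(5 + A)) (T(A) = ((A + A)/(A + 5))/3 = ((2*A)/(5 + A))/3 = (2*A/(5 + A))/3 = 2*A/(3*(5 + A)))
a(S) = -9/5 (a(S) = 3/(-3 + ((⅔)*(-1)/(5 - 1))*(-8)) = 3/(-3 + ((⅔)*(-1)/4)*(-8)) = 3/(-3 + ((⅔)*(-1)*(¼))*(-8)) = 3/(-3 - ⅙*(-8)) = 3/(-3 + 4/3) = 3/(-5/3) = 3*(-⅗) = -9/5)
4966/a(x(5)) = 4966/(-9/5) = 4966*(-5/9) = -24830/9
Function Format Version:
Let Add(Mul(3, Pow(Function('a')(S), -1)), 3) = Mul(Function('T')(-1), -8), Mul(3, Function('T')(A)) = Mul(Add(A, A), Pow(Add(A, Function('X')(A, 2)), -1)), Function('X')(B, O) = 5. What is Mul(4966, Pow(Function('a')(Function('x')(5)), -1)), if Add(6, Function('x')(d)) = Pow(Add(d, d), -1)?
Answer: Rational(-24830, 9) ≈ -2758.9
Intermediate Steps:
Function('x')(d) = Add(-6, Mul(Rational(1, 2), Pow(d, -1))) (Function('x')(d) = Add(-6, Pow(Add(d, d), -1)) = Add(-6, Pow(Mul(2, d), -1)) = Add(-6, Mul(Rational(1, 2), Pow(d, -1))))
Function('T')(A) = Mul(Rational(2, 3), A, Pow(Add(5, A), -1)) (Function('T')(A) = Mul(Rational(1, 3), Mul(Add(A, A), Pow(Add(A, 5), -1))) = Mul(Rational(1, 3), Mul(Mul(2, A), Pow(Add(5, A), -1))) = Mul(Rational(1, 3), Mul(2, A, Pow(Add(5, A), -1))) = Mul(Rational(2, 3), A, Pow(Add(5, A), -1)))
Function('a')(S) = Rational(-9, 5) (Function('a')(S) = Mul(3, Pow(Add(-3, Mul(Mul(Rational(2, 3), -1, Pow(Add(5, -1), -1)), -8)), -1)) = Mul(3, Pow(Add(-3, Mul(Mul(Rational(2, 3), -1, Pow(4, -1)), -8)), -1)) = Mul(3, Pow(Add(-3, Mul(Mul(Rational(2, 3), -1, Rational(1, 4)), -8)), -1)) = Mul(3, Pow(Add(-3, Mul(Rational(-1, 6), -8)), -1)) = Mul(3, Pow(Add(-3, Rational(4, 3)), -1)) = Mul(3, Pow(Rational(-5, 3), -1)) = Mul(3, Rational(-3, 5)) = Rational(-9, 5))
Mul(4966, Pow(Function('a')(Function('x')(5)), -1)) = Mul(4966, Pow(Rational(-9, 5), -1)) = Mul(4966, Rational(-5, 9)) = Rational(-24830, 9)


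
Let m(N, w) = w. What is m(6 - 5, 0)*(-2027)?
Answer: 0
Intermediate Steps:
m(6 - 5, 0)*(-2027) = 0*(-2027) = 0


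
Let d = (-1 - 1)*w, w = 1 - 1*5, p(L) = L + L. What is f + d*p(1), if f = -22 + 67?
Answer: 61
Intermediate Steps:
p(L) = 2*L
w = -4 (w = 1 - 5 = -4)
f = 45
d = 8 (d = (-1 - 1)*(-4) = -2*(-4) = 8)
f + d*p(1) = 45 + 8*(2*1) = 45 + 8*2 = 45 + 16 = 61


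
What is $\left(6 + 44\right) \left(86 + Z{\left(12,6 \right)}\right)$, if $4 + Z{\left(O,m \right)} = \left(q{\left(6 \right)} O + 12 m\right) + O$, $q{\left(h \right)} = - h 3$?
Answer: $-2500$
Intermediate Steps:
$q{\left(h \right)} = - 3 h$
$Z{\left(O,m \right)} = -4 - 17 O + 12 m$ ($Z{\left(O,m \right)} = -4 + \left(\left(\left(-3\right) 6 O + 12 m\right) + O\right) = -4 - \left(- 12 m + 17 O\right) = -4 - 17 O + 12 m$)
$\left(6 + 44\right) \left(86 + Z{\left(12,6 \right)}\right) = \left(6 + 44\right) \left(86 - 136\right) = 50 \left(86 - 136\right) = 50 \left(-50\right) = -2500$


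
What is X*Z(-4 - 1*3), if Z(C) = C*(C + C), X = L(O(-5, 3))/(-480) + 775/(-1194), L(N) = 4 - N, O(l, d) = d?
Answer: -1015917/15920 ≈ -63.814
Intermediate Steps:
X = -20733/31840 (X = (4 - 1*3)/(-480) + 775/(-1194) = (4 - 3)*(-1/480) + 775*(-1/1194) = 1*(-1/480) - 775/1194 = -1/480 - 775/1194 = -20733/31840 ≈ -0.65116)
Z(C) = 2*C² (Z(C) = C*(2*C) = 2*C²)
X*Z(-4 - 1*3) = -20733*(-4 - 1*3)²/15920 = -20733*(-4 - 3)²/15920 = -20733*(-7)²/15920 = -20733*49/15920 = -20733/31840*98 = -1015917/15920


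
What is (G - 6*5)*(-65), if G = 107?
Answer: -5005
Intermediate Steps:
(G - 6*5)*(-65) = (107 - 6*5)*(-65) = (107 - 30)*(-65) = 77*(-65) = -5005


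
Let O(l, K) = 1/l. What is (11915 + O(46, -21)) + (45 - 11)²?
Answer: 601267/46 ≈ 13071.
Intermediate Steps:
(11915 + O(46, -21)) + (45 - 11)² = (11915 + 1/46) + (45 - 11)² = (11915 + 1/46) + 34² = 548091/46 + 1156 = 601267/46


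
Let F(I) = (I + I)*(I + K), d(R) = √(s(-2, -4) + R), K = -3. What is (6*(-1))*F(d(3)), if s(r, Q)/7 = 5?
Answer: -456 + 36*√38 ≈ -234.08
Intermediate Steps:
s(r, Q) = 35 (s(r, Q) = 7*5 = 35)
d(R) = √(35 + R)
F(I) = 2*I*(-3 + I) (F(I) = (I + I)*(I - 3) = (2*I)*(-3 + I) = 2*I*(-3 + I))
(6*(-1))*F(d(3)) = (6*(-1))*(2*√(35 + 3)*(-3 + √(35 + 3))) = -12*√38*(-3 + √38)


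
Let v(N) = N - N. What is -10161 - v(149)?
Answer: -10161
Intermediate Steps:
v(N) = 0
-10161 - v(149) = -10161 - 1*0 = -10161 + 0 = -10161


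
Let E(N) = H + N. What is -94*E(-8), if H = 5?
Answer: 282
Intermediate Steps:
E(N) = 5 + N
-94*E(-8) = -94*(5 - 8) = -94*(-3) = 282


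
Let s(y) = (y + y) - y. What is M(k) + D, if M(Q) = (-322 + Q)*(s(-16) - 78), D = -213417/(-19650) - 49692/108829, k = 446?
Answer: -8301329393569/712829950 ≈ -11646.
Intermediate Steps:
D = 7416503631/712829950 (D = -213417*(-1/19650) - 49692*1/108829 = 71139/6550 - 49692/108829 = 7416503631/712829950 ≈ 10.404)
s(y) = y (s(y) = 2*y - y = y)
M(Q) = 30268 - 94*Q (M(Q) = (-322 + Q)*(-16 - 78) = (-322 + Q)*(-94) = 30268 - 94*Q)
M(k) + D = (30268 - 94*446) + 7416503631/712829950 = (30268 - 41924) + 7416503631/712829950 = -11656 + 7416503631/712829950 = -8301329393569/712829950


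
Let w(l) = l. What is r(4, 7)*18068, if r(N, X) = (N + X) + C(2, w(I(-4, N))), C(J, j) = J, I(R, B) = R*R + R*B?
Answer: 234884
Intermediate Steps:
I(R, B) = R**2 + B*R
r(N, X) = 2 + N + X (r(N, X) = (N + X) + 2 = 2 + N + X)
r(4, 7)*18068 = (2 + 4 + 7)*18068 = 13*18068 = 234884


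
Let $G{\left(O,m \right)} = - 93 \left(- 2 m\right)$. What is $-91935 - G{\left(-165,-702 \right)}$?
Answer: $38637$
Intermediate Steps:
$G{\left(O,m \right)} = 186 m$
$-91935 - G{\left(-165,-702 \right)} = -91935 - 186 \left(-702\right) = -91935 - -130572 = -91935 + 130572 = 38637$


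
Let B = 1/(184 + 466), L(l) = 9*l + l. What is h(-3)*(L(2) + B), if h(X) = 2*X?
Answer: -39003/325 ≈ -120.01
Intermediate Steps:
L(l) = 10*l
B = 1/650 ≈ 0.0015385
h(-3)*(L(2) + B) = (2*(-3))*(10*2 + 1/650) = -6*(20 + 1/650) = -6*13001/650 = -39003/325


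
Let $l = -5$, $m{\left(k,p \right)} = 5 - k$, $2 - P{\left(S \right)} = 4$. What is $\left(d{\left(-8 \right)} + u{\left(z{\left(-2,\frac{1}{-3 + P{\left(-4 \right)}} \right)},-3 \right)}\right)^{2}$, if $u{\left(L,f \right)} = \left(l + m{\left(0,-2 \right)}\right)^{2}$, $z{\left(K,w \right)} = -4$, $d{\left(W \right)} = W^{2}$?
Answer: $4096$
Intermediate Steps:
$P{\left(S \right)} = -2$ ($P{\left(S \right)} = 2 - 4 = -2$)
$u{\left(L,f \right)} = 0$ ($u{\left(L,f \right)} = \left(-5 + \left(5 - 0\right)\right)^{2} = \left(-5 + \left(5 + 0\right)\right)^{2} = \left(-5 + 5\right)^{2} = 0^{2} = 0$)
$\left(d{\left(-8 \right)} + u{\left(z{\left(-2,\frac{1}{-3 + P{\left(-4 \right)}} \right)},-3 \right)}\right)^{2} = \left(\left(-8\right)^{2} + 0\right)^{2} = \left(64 + 0\right)^{2} = 64^{2} = 4096$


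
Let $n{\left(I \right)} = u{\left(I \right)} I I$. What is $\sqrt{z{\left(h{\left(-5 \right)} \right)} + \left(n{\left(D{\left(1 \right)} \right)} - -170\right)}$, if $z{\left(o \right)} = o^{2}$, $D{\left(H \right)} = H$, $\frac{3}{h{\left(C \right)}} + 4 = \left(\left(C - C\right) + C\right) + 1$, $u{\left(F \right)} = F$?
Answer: $\frac{3 \sqrt{1217}}{8} \approx 13.082$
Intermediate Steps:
$h{\left(C \right)} = \frac{3}{-3 + C}$ ($h{\left(C \right)} = \frac{3}{-4 + \left(\left(\left(C - C\right) + C\right) + 1\right)} = \frac{3}{-4 + \left(\left(0 + C\right) + 1\right)} = \frac{3}{-4 + \left(C + 1\right)} = \frac{3}{-4 + \left(1 + C\right)} = \frac{3}{-3 + C}$)
$n{\left(I \right)} = I^{3}$ ($n{\left(I \right)} = I I I = I^{2} I = I^{3}$)
$\sqrt{z{\left(h{\left(-5 \right)} \right)} + \left(n{\left(D{\left(1 \right)} \right)} - -170\right)} = \sqrt{\left(\frac{3}{-3 - 5}\right)^{2} + \left(1^{3} - -170\right)} = \sqrt{\left(\frac{3}{-8}\right)^{2} + \left(1 + 170\right)} = \sqrt{\left(3 \left(- \frac{1}{8}\right)\right)^{2} + 171} = \sqrt{\left(- \frac{3}{8}\right)^{2} + 171} = \sqrt{\frac{9}{64} + 171} = \sqrt{\frac{10953}{64}} = \frac{3 \sqrt{1217}}{8}$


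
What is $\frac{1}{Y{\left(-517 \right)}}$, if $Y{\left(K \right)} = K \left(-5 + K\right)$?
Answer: $\frac{1}{269874} \approx 3.7054 \cdot 10^{-6}$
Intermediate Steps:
$\frac{1}{Y{\left(-517 \right)}} = \frac{1}{\left(-517\right) \left(-5 - 517\right)} = \frac{1}{\left(-517\right) \left(-522\right)} = \frac{1}{269874}$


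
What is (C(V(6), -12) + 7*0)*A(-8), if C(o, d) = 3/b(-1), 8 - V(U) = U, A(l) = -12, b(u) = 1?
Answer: -36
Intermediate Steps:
V(U) = 8 - U
C(o, d) = 3 (C(o, d) = 3/1 = 3*1 = 3)
(C(V(6), -12) + 7*0)*A(-8) = (3 + 7*0)*(-12) = (3 + 0)*(-12) = 3*(-12) = -36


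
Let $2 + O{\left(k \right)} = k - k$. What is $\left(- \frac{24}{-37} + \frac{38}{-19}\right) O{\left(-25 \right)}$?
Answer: $\frac{100}{37} \approx 2.7027$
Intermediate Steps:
$O{\left(k \right)} = -2$ ($O{\left(k \right)} = -2 + \left(k - k\right) = -2 + 0 = -2$)
$\left(- \frac{24}{-37} + \frac{38}{-19}\right) O{\left(-25 \right)} = \left(- \frac{24}{-37} + \frac{38}{-19}\right) \left(-2\right) = \left(\left(-24\right) \left(- \frac{1}{37}\right) + 38 \left(- \frac{1}{19}\right)\right) \left(-2\right) = \left(\frac{24}{37} - 2\right) \left(-2\right) = \left(- \frac{50}{37}\right) \left(-2\right) = \frac{100}{37}$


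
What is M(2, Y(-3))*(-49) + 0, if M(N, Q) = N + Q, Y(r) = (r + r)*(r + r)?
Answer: -1862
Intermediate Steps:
Y(r) = 4*r² (Y(r) = (2*r)*(2*r) = 4*r²)
M(2, Y(-3))*(-49) + 0 = (2 + 4*(-3)²)*(-49) + 0 = (2 + 4*9)*(-49) + 0 = (2 + 36)*(-49) + 0 = 38*(-49) + 0 = -1862 + 0 = -1862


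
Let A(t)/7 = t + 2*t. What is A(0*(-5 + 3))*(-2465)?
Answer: 0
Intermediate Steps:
A(t) = 21*t (A(t) = 7*(t + 2*t) = 7*(3*t) = 21*t)
A(0*(-5 + 3))*(-2465) = (21*(0*(-5 + 3)))*(-2465) = (21*(0*(-2)))*(-2465) = (21*0)*(-2465) = 0*(-2465) = 0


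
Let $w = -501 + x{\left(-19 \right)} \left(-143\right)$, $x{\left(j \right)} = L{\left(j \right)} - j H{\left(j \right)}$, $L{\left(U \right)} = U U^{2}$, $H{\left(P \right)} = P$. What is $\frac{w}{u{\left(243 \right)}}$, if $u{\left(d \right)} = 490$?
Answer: $\frac{1031959}{490} \approx 2106.0$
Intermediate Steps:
$L{\left(U \right)} = U^{3}$
$x{\left(j \right)} = j^{3} - j^{2}$ ($x{\left(j \right)} = j^{3} - j j = j^{3} - j^{2}$)
$w = 1031959$ ($w = -501 + \left(-19\right)^{2} \left(-1 - 19\right) \left(-143\right) = -501 + 361 \left(-20\right) \left(-143\right) = -501 - -1032460 = -501 + 1032460 = 1031959$)
$\frac{w}{u{\left(243 \right)}} = \frac{1031959}{490}$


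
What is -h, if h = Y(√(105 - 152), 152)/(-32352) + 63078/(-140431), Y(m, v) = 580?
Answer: 530537359/1135805928 ≈ 0.46710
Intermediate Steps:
h = -530537359/1135805928 (h = 580/(-32352) + 63078/(-140431) = 580*(-1/32352) + 63078*(-1/140431) = -145/8088 - 63078/140431 = -530537359/1135805928 ≈ -0.46710)
-h = -1*(-530537359/1135805928) = 530537359/1135805928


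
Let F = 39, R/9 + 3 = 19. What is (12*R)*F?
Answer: 67392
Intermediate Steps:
R = 144 (R = -27 + 9*19 = -27 + 171 = 144)
(12*R)*F = (12*144)*39 = 1728*39 = 67392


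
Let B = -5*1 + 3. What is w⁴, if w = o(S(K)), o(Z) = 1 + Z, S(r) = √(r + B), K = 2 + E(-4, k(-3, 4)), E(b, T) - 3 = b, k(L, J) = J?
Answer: -4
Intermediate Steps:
E(b, T) = 3 + b
B = -2 (B = -5 + 3 = -2)
K = 1 (K = 2 + (3 - 4) = 2 - 1 = 1)
S(r) = √(-2 + r) (S(r) = √(r - 2) = √(-2 + r))
w = 1 + I (w = 1 + √(-2 + 1) = 1 + √(-1) = 1 + I ≈ 1.0 + 1.0*I)
w⁴ = (1 + I)⁴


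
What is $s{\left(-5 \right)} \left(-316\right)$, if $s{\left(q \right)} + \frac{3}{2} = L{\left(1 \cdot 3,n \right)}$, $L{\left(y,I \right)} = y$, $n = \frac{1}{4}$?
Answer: $-474$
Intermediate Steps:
$n = \frac{1}{4} \approx 0.25$
$s{\left(q \right)} = \frac{3}{2}$ ($s{\left(q \right)} = - \frac{3}{2} + 1 \cdot 3 = - \frac{3}{2} + 3 = \frac{3}{2}$)
$s{\left(-5 \right)} \left(-316\right) = \frac{3}{2} \left(-316\right) = -474$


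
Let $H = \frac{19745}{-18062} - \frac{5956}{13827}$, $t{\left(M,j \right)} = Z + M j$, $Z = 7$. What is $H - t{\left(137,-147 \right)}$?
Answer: $\frac{457041000071}{22703934} \approx 20130.0$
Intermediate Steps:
$t{\left(M,j \right)} = 7 + M j$
$H = - \frac{34599217}{22703934}$ ($H = 19745 \left(- \frac{1}{18062}\right) - \frac{5956}{13827} = - \frac{1795}{1642} - \frac{5956}{13827} = - \frac{34599217}{22703934} \approx -1.5239$)
$H - t{\left(137,-147 \right)} = - \frac{34599217}{22703934} - \left(7 + 137 \left(-147\right)\right) = - \frac{34599217}{22703934} - \left(7 - 20139\right) = - \frac{34599217}{22703934} - -20132 = - \frac{34599217}{22703934} + 20132 = \frac{457041000071}{22703934}$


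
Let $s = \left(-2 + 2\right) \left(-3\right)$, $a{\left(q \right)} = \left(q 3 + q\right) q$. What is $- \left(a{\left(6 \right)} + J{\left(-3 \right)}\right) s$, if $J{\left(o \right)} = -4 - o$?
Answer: $0$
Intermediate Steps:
$a{\left(q \right)} = 4 q^{2}$ ($a{\left(q \right)} = \left(3 q + q\right) q = 4 q q = 4 q^{2}$)
$s = 0$ ($s = 0 \left(-3\right) = 0$)
$- \left(a{\left(6 \right)} + J{\left(-3 \right)}\right) s = - \left(4 \cdot 6^{2} - 1\right) 0 = - \left(4 \cdot 36 + \left(-4 + 3\right)\right) 0 = - \left(144 - 1\right) 0 = - 143 \cdot 0 = \left(-1\right) 0 = 0$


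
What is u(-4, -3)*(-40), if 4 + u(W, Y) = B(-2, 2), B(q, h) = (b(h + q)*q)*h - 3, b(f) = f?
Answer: 280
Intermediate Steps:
B(q, h) = -3 + h*q*(h + q) (B(q, h) = ((h + q)*q)*h - 3 = (q*(h + q))*h - 3 = h*q*(h + q) - 3 = -3 + h*q*(h + q))
u(W, Y) = -7 (u(W, Y) = -4 + (-3 + 2*(-2)*(2 - 2)) = -4 + (-3 + 2*(-2)*0) = -4 + (-3 + 0) = -4 - 3 = -7)
u(-4, -3)*(-40) = -7*(-40) = 280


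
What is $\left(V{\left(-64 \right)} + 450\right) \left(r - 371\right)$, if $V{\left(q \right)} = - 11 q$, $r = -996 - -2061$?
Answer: $800876$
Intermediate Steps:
$r = 1065$ ($r = -996 + 2061 = 1065$)
$\left(V{\left(-64 \right)} + 450\right) \left(r - 371\right) = \left(\left(-11\right) \left(-64\right) + 450\right) \left(1065 - 371\right) = \left(704 + 450\right) 694 = 1154 \cdot 694 = 800876$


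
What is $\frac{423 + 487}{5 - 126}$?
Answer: $- \frac{910}{121} \approx -7.5207$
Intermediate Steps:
$\frac{423 + 487}{5 - 126} = \frac{910}{-121} = 910 \left(- \frac{1}{121}\right) = - \frac{910}{121}$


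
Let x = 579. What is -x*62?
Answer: -35898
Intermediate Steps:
-x*62 = -579*62 = -1*35898 = -35898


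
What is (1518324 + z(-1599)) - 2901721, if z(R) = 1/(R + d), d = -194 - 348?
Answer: -2961852978/2141 ≈ -1.3834e+6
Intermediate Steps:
d = -542
z(R) = 1/(-542 + R) (z(R) = 1/(R - 542) = 1/(-542 + R))
(1518324 + z(-1599)) - 2901721 = (1518324 + 1/(-542 - 1599)) - 2901721 = (1518324 + 1/(-2141)) - 2901721 = (1518324 - 1/2141) - 2901721 = 3250731683/2141 - 2901721 = -2961852978/2141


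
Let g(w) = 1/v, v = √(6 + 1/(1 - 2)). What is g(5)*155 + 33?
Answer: 33 + 31*√5 ≈ 102.32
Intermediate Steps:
v = √5 (v = √(6 + 1/(-1)) = √(6 - 1) = √5 ≈ 2.2361)
g(w) = √5/5 (g(w) = 1/(√5) = √5/5)
g(5)*155 + 33 = (√5/5)*155 + 33 = 31*√5 + 33 = 33 + 31*√5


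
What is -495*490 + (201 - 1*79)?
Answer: -242428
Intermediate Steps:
-495*490 + (201 - 1*79) = -242550 + (201 - 79) = -242550 + 122 = -242428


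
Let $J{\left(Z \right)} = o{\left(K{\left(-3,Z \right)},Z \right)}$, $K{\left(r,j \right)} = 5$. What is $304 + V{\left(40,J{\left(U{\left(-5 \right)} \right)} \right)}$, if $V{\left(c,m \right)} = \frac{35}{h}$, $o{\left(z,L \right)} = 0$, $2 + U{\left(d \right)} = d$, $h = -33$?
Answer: $\frac{9997}{33} \approx 302.94$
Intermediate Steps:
$U{\left(d \right)} = -2 + d$
$J{\left(Z \right)} = 0$
$V{\left(c,m \right)} = - \frac{35}{33}$ ($V{\left(c,m \right)} = \frac{35}{-33} = 35 \left(- \frac{1}{33}\right) = - \frac{35}{33}$)
$304 + V{\left(40,J{\left(U{\left(-5 \right)} \right)} \right)} = 304 - \frac{35}{33} = \frac{9997}{33}$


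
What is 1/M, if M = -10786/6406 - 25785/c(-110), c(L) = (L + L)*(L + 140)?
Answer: 1409320/3133037 ≈ 0.44983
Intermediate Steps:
c(L) = 2*L*(140 + L) (c(L) = (2*L)*(140 + L) = 2*L*(140 + L))
M = 3133037/1409320 (M = -10786/6406 - 25785*(-1/(220*(140 - 110))) = -10786*1/6406 - 25785/(2*(-110)*30) = -5393/3203 - 25785/(-6600) = -5393/3203 - 25785*(-1/6600) = -5393/3203 + 1719/440 = 3133037/1409320 ≈ 2.2231)
1/M = 1/(3133037/1409320) = 1409320/3133037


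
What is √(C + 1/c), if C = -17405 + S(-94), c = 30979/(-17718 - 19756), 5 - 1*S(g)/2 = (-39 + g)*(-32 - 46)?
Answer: I*√36606938542109/30979 ≈ 195.31*I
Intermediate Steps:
S(g) = -6074 + 156*g (S(g) = 10 - 2*(-39 + g)*(-32 - 46) = 10 - 2*(-39 + g)*(-78) = 10 - 2*(3042 - 78*g) = 10 + (-6084 + 156*g) = -6074 + 156*g)
c = -30979/37474 (c = 30979/(-37474) = 30979*(-1/37474) = -30979/37474 ≈ -0.82668)
C = -38143 (C = -17405 + (-6074 + 156*(-94)) = -17405 + (-6074 - 14664) = -17405 - 20738 = -38143)
√(C + 1/c) = √(-38143 + 1/(-30979/37474)) = √(-38143 - 37474/30979) = √(-1181669471/30979) = I*√36606938542109/30979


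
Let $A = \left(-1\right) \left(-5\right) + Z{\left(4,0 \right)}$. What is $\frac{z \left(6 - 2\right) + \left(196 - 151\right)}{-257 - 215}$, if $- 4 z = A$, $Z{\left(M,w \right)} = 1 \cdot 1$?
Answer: $- \frac{39}{472} \approx -0.082627$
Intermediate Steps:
$Z{\left(M,w \right)} = 1$
$A = 6$ ($A = \left(-1\right) \left(-5\right) + 1 = 5 + 1 = 6$)
$z = - \frac{3}{2}$ ($z = \left(- \frac{1}{4}\right) 6 = - \frac{3}{2} \approx -1.5$)
$\frac{z \left(6 - 2\right) + \left(196 - 151\right)}{-257 - 215} = \frac{- \frac{3 \left(6 - 2\right)}{2} + \left(196 - 151\right)}{-257 - 215} = \frac{\left(- \frac{3}{2}\right) 4 + \left(196 - 151\right)}{-472} = \left(-6 + 45\right) \left(- \frac{1}{472}\right) = 39 \left(- \frac{1}{472}\right) = - \frac{39}{472}$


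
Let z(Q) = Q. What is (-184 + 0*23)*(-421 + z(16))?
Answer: 74520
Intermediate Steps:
(-184 + 0*23)*(-421 + z(16)) = (-184 + 0*23)*(-421 + 16) = (-184 + 0)*(-405) = -184*(-405) = 74520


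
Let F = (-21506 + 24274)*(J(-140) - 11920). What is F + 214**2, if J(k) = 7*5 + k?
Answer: -33239404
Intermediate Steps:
J(k) = 35 + k
F = -33285200 (F = (-21506 + 24274)*((35 - 140) - 11920) = 2768*(-105 - 11920) = 2768*(-12025) = -33285200)
F + 214**2 = -33285200 + 214**2 = -33285200 + 45796 = -33239404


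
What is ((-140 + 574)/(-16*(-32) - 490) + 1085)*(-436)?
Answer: -5298272/11 ≈ -4.8166e+5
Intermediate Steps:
((-140 + 574)/(-16*(-32) - 490) + 1085)*(-436) = (434/(512 - 490) + 1085)*(-436) = (434/22 + 1085)*(-436) = (434*(1/22) + 1085)*(-436) = (217/11 + 1085)*(-436) = (12152/11)*(-436) = -5298272/11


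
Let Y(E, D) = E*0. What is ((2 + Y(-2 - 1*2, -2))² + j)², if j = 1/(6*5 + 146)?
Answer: 497025/30976 ≈ 16.045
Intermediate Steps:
j = 1/176 (j = 1/(30 + 146) = 1/176 ≈ 0.0056818)
Y(E, D) = 0
((2 + Y(-2 - 1*2, -2))² + j)² = ((2 + 0)² + 1/176)² = (2² + 1/176)² = (4 + 1/176)² = (705/176)² = 497025/30976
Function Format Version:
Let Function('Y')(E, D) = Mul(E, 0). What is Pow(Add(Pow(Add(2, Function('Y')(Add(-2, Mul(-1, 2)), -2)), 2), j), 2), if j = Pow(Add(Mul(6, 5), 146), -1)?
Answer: Rational(497025, 30976) ≈ 16.045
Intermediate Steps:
j = Rational(1, 176) (j = Pow(Add(30, 146), -1) = Pow(176, -1) = Rational(1, 176) ≈ 0.0056818)
Function('Y')(E, D) = 0
Pow(Add(Pow(Add(2, Function('Y')(Add(-2, Mul(-1, 2)), -2)), 2), j), 2) = Pow(Add(Pow(Add(2, 0), 2), Rational(1, 176)), 2) = Pow(Add(Pow(2, 2), Rational(1, 176)), 2) = Pow(Add(4, Rational(1, 176)), 2) = Pow(Rational(705, 176), 2) = Rational(497025, 30976)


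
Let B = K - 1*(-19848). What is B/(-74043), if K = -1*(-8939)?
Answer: -28787/74043 ≈ -0.38879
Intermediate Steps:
K = 8939
B = 28787 (B = 8939 - 1*(-19848) = 8939 + 19848 = 28787)
B/(-74043) = 28787/(-74043) = 28787*(-1/74043) = -28787/74043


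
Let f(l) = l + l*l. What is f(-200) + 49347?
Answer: 89147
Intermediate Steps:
f(l) = l + l²
f(-200) + 49347 = -200*(1 - 200) + 49347 = -200*(-199) + 49347 = 39800 + 49347 = 89147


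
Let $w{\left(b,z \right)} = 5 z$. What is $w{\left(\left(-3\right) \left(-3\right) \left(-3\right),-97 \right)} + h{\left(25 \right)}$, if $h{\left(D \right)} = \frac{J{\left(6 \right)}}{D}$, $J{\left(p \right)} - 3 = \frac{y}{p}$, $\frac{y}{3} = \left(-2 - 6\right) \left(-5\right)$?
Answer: $- \frac{12102}{25} \approx -484.08$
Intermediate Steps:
$y = 120$ ($y = 3 \left(-2 - 6\right) \left(-5\right) = 3 \left(\left(-8\right) \left(-5\right)\right) = 3 \cdot 40 = 120$)
$J{\left(p \right)} = 3 + \frac{120}{p}$
$h{\left(D \right)} = \frac{23}{D}$ ($h{\left(D \right)} = \frac{3 + \frac{120}{6}}{D} = \frac{3 + 120 \cdot \frac{1}{6}}{D} = \frac{3 + 20}{D} = \frac{23}{D}$)
$w{\left(\left(-3\right) \left(-3\right) \left(-3\right),-97 \right)} + h{\left(25 \right)} = 5 \left(-97\right) + \frac{23}{25} = -485 + 23 \cdot \frac{1}{25} = -485 + \frac{23}{25} = - \frac{12102}{25}$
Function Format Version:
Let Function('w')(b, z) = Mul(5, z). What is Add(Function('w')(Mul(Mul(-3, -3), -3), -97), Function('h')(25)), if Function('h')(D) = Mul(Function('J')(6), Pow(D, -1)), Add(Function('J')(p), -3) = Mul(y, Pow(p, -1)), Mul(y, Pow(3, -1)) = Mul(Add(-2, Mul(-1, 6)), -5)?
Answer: Rational(-12102, 25) ≈ -484.08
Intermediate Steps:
y = 120 (y = Mul(3, Mul(Add(-2, Mul(-1, 6)), -5)) = Mul(3, Mul(Add(-2, -6), -5)) = Mul(3, Mul(-8, -5)) = Mul(3, 40) = 120)
Function('J')(p) = Add(3, Mul(120, Pow(p, -1)))
Function('h')(D) = Mul(23, Pow(D, -1)) (Function('h')(D) = Mul(Add(3, Mul(120, Pow(6, -1))), Pow(D, -1)) = Mul(Add(3, Mul(120, Rational(1, 6))), Pow(D, -1)) = Mul(Add(3, 20), Pow(D, -1)) = Mul(23, Pow(D, -1)))
Add(Function('w')(Mul(Mul(-3, -3), -3), -97), Function('h')(25)) = Add(Mul(5, -97), Mul(23, Pow(25, -1))) = Add(-485, Mul(23, Rational(1, 25))) = Add(-485, Rational(23, 25)) = Rational(-12102, 25)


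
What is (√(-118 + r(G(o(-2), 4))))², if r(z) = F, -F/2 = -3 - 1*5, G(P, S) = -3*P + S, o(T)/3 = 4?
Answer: -102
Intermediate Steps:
o(T) = 12 (o(T) = 3*4 = 12)
G(P, S) = S - 3*P
F = 16 (F = -2*(-3 - 1*5) = -2*(-3 - 5) = -2*(-8) = 16)
r(z) = 16
(√(-118 + r(G(o(-2), 4))))² = (√(-118 + 16))² = (√(-102))² = (I*√102)² = -102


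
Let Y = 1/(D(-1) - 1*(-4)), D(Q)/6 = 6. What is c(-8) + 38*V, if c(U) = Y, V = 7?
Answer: 10641/40 ≈ 266.02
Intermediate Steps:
D(Q) = 36 (D(Q) = 6*6 = 36)
Y = 1/40 (Y = 1/(36 - 1*(-4)) = 1/(36 + 4) = 1/40 ≈ 0.025000)
c(U) = 1/40
c(-8) + 38*V = 1/40 + 38*7 = 1/40 + 266 = 10641/40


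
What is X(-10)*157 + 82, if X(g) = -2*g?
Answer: 3222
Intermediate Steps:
X(-10)*157 + 82 = -2*(-10)*157 + 82 = 20*157 + 82 = 3140 + 82 = 3222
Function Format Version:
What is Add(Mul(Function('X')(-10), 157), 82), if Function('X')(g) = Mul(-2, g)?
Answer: 3222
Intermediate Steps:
Add(Mul(Function('X')(-10), 157), 82) = Add(Mul(Mul(-2, -10), 157), 82) = Add(Mul(20, 157), 82) = Add(3140, 82) = 3222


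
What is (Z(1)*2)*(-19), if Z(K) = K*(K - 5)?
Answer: 152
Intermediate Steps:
Z(K) = K*(-5 + K)
(Z(1)*2)*(-19) = ((1*(-5 + 1))*2)*(-19) = ((1*(-4))*2)*(-19) = -4*2*(-19) = -8*(-19) = 152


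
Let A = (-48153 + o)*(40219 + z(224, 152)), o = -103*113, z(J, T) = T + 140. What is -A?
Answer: 2422233712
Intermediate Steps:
z(J, T) = 140 + T
o = -11639
A = -2422233712 (A = (-48153 - 11639)*(40219 + (140 + 152)) = -59792*(40219 + 292) = -59792*40511 = -2422233712)
-A = -1*(-2422233712) = 2422233712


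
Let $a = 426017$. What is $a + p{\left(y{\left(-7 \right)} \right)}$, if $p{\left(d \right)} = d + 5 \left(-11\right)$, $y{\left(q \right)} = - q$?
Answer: $425969$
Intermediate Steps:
$p{\left(d \right)} = -55 + d$ ($p{\left(d \right)} = d - 55 = -55 + d$)
$a + p{\left(y{\left(-7 \right)} \right)} = 426017 - 48 = 425969$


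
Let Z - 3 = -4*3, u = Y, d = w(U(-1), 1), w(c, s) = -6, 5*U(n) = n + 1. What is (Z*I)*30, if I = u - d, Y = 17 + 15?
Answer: -10260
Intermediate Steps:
Y = 32
U(n) = ⅕ + n/5 (U(n) = (n + 1)/5 = (1 + n)/5 = ⅕ + n/5)
d = -6
u = 32
I = 38 (I = 32 - 1*(-6) = 32 + 6 = 38)
Z = -9 (Z = 3 - 4*3 = 3 - 12 = -9)
(Z*I)*30 = -9*38*30 = -342*30 = -10260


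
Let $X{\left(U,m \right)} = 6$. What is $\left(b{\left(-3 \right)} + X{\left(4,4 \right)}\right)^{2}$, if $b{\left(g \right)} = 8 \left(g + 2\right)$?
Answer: $4$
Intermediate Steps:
$b{\left(g \right)} = 16 + 8 g$ ($b{\left(g \right)} = 8 \left(2 + g\right) = 16 + 8 g$)
$\left(b{\left(-3 \right)} + X{\left(4,4 \right)}\right)^{2} = \left(\left(16 + 8 \left(-3\right)\right) + 6\right)^{2} = \left(\left(16 - 24\right) + 6\right)^{2} = \left(-8 + 6\right)^{2} = \left(-2\right)^{2} = 4$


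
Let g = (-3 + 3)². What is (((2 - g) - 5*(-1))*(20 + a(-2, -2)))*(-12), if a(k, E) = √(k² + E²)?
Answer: -1680 - 168*√2 ≈ -1917.6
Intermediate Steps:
a(k, E) = √(E² + k²)
g = 0 (g = 0² = 0)
(((2 - g) - 5*(-1))*(20 + a(-2, -2)))*(-12) = (((2 - 1*0) - 5*(-1))*(20 + √((-2)² + (-2)²)))*(-12) = (((2 + 0) + 5)*(20 + √(4 + 4)))*(-12) = ((2 + 5)*(20 + √8))*(-12) = (7*(20 + 2*√2))*(-12) = (140 + 14*√2)*(-12) = -1680 - 168*√2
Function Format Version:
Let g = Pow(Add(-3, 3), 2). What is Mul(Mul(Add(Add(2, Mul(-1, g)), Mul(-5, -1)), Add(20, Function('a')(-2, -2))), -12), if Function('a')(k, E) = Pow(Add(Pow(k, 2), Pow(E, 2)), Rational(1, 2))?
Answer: Add(-1680, Mul(-168, Pow(2, Rational(1, 2)))) ≈ -1917.6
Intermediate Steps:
Function('a')(k, E) = Pow(Add(Pow(E, 2), Pow(k, 2)), Rational(1, 2))
g = 0 (g = Pow(0, 2) = 0)
Mul(Mul(Add(Add(2, Mul(-1, g)), Mul(-5, -1)), Add(20, Function('a')(-2, -2))), -12) = Mul(Mul(Add(Add(2, Mul(-1, 0)), Mul(-5, -1)), Add(20, Pow(Add(Pow(-2, 2), Pow(-2, 2)), Rational(1, 2)))), -12) = Mul(Mul(Add(Add(2, 0), 5), Add(20, Pow(Add(4, 4), Rational(1, 2)))), -12) = Mul(Mul(Add(2, 5), Add(20, Pow(8, Rational(1, 2)))), -12) = Mul(Mul(7, Add(20, Mul(2, Pow(2, Rational(1, 2))))), -12) = Mul(Add(140, Mul(14, Pow(2, Rational(1, 2)))), -12) = Add(-1680, Mul(-168, Pow(2, Rational(1, 2))))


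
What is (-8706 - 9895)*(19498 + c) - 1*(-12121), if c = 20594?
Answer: -745739171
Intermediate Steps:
(-8706 - 9895)*(19498 + c) - 1*(-12121) = (-8706 - 9895)*(19498 + 20594) - 1*(-12121) = -18601*40092 + 12121 = -745751292 + 12121 = -745739171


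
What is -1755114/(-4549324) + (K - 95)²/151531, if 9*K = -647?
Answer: 15902790841775/27919226409282 ≈ 0.56960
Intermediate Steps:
K = -647/9 (K = (⅑)*(-647) = -647/9 ≈ -71.889)
-1755114/(-4549324) + (K - 95)²/151531 = -1755114/(-4549324) + (-647/9 - 95)²/151531 = -1755114*(-1/4549324) + (-1502/9)²*(1/151531) = 877557/2274662 + (2256004/81)*(1/151531) = 877557/2274662 + 2256004/12274011 = 15902790841775/27919226409282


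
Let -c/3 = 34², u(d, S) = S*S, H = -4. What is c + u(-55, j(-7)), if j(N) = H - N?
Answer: -3459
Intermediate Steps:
j(N) = -4 - N
u(d, S) = S²
c = -3468 (c = -3*34² = -3*1156 = -3468)
c + u(-55, j(-7)) = -3468 + (-4 - 1*(-7))² = -3468 + (-4 + 7)² = -3468 + 3² = -3468 + 9 = -3459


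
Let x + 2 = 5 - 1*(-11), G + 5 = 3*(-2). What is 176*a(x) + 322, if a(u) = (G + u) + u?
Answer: 3314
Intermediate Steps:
G = -11 (G = -5 + 3*(-2) = -5 - 6 = -11)
x = 14 (x = -2 + (5 - 1*(-11)) = -2 + (5 + 11) = -2 + 16 = 14)
a(u) = -11 + 2*u (a(u) = (-11 + u) + u = -11 + 2*u)
176*a(x) + 322 = 176*(-11 + 2*14) + 322 = 176*(-11 + 28) + 322 = 176*17 + 322 = 2992 + 322 = 3314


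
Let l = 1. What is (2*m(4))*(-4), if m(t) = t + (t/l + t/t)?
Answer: -72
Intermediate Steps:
m(t) = 1 + 2*t (m(t) = t + (t/1 + t/t) = t + (t*1 + 1) = t + (t + 1) = t + (1 + t) = 1 + 2*t)
(2*m(4))*(-4) = (2*(1 + 2*4))*(-4) = (2*(1 + 8))*(-4) = (2*9)*(-4) = 18*(-4) = -72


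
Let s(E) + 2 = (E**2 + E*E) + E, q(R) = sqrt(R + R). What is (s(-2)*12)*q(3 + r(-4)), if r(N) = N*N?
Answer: 48*sqrt(38) ≈ 295.89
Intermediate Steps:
r(N) = N**2
q(R) = sqrt(2)*sqrt(R) (q(R) = sqrt(2*R) = sqrt(2)*sqrt(R))
s(E) = -2 + E + 2*E**2 (s(E) = -2 + ((E**2 + E*E) + E) = -2 + ((E**2 + E**2) + E) = -2 + (2*E**2 + E) = -2 + (E + 2*E**2) = -2 + E + 2*E**2)
(s(-2)*12)*q(3 + r(-4)) = ((-2 - 2 + 2*(-2)**2)*12)*(sqrt(2)*sqrt(3 + (-4)**2)) = ((-2 - 2 + 2*4)*12)*(sqrt(2)*sqrt(3 + 16)) = ((-2 - 2 + 8)*12)*(sqrt(2)*sqrt(19)) = (4*12)*sqrt(38) = 48*sqrt(38)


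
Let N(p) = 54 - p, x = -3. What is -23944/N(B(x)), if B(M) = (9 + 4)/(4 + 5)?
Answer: -215496/473 ≈ -455.59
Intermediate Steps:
B(M) = 13/9
-23944/N(B(x)) = -23944/(54 - 1*13/9) = -23944/(54 - 13/9) = -23944/473/9 = -23944*9/473 = -215496/473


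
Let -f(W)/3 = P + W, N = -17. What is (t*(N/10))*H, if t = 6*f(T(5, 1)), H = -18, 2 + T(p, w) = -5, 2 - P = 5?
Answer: 5508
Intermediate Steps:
P = -3 (P = 2 - 1*5 = 2 - 5 = -3)
T(p, w) = -7 (T(p, w) = -2 - 5 = -7)
f(W) = 9 - 3*W (f(W) = -3*(-3 + W) = 9 - 3*W)
t = 180 (t = 6*(9 - 3*(-7)) = 6*(9 + 21) = 6*30 = 180)
(t*(N/10))*H = (180*(-17/10))*(-18) = -306*(-18) = 5508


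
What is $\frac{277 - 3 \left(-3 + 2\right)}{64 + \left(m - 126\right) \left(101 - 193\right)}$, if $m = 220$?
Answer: $- \frac{35}{1073} \approx -0.032619$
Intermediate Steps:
$\frac{277 - 3 \left(-3 + 2\right)}{64 + \left(m - 126\right) \left(101 - 193\right)} = \frac{277 - 3 \left(-3 + 2\right)}{64 + \left(220 - 126\right) \left(101 - 193\right)} = \frac{277 - -3}{64 + 94 \left(-92\right)} = \frac{277 + 3}{64 - 8648} = \frac{280}{-8584} = 280 \left(- \frac{1}{8584}\right) = - \frac{35}{1073}$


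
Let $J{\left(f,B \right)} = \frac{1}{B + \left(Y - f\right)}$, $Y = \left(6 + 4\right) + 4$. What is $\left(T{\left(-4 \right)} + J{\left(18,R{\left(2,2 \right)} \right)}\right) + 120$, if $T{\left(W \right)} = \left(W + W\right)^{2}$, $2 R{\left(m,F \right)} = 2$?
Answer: $\frac{551}{3} \approx 183.67$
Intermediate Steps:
$R{\left(m,F \right)} = 1$ ($R{\left(m,F \right)} = \frac{1}{2} \cdot 2 = 1$)
$T{\left(W \right)} = 4 W^{2}$ ($T{\left(W \right)} = \left(2 W\right)^{2} = 4 W^{2}$)
$Y = 14$ ($Y = 10 + 4 = 14$)
$J{\left(f,B \right)} = \frac{1}{14 + B - f}$ ($J{\left(f,B \right)} = \frac{1}{B - \left(-14 + f\right)} = \frac{1}{14 + B - f}$)
$\left(T{\left(-4 \right)} + J{\left(18,R{\left(2,2 \right)} \right)}\right) + 120 = \left(4 \left(-4\right)^{2} + \frac{1}{14 + 1 - 18}\right) + 120 = \left(4 \cdot 16 + \frac{1}{14 + 1 - 18}\right) + 120 = \left(64 + \frac{1}{-3}\right) + 120 = \left(64 - \frac{1}{3}\right) + 120 = \frac{191}{3} + 120 = \frac{551}{3}$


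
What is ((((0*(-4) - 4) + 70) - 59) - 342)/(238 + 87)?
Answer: -67/65 ≈ -1.0308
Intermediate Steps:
((((0*(-4) - 4) + 70) - 59) - 342)/(238 + 87) = ((((0 - 4) + 70) - 59) - 342)/325 = (((-4 + 70) - 59) - 342)*(1/325) = ((66 - 59) - 342)*(1/325) = (7 - 342)*(1/325) = -335*1/325 = -67/65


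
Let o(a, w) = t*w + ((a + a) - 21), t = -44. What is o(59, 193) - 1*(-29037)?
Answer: 20642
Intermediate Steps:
o(a, w) = -21 - 44*w + 2*a (o(a, w) = -44*w + ((a + a) - 21) = -44*w + (2*a - 21) = -44*w + (-21 + 2*a) = -21 - 44*w + 2*a)
o(59, 193) - 1*(-29037) = (-21 - 44*193 + 2*59) - 1*(-29037) = (-21 - 8492 + 118) + 29037 = -8395 + 29037 = 20642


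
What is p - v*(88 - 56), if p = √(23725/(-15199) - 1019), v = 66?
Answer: -2112 + I*√235759379694/15199 ≈ -2112.0 + 31.946*I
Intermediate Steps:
p = I*√235759379694/15199 (p = √(23725*(-1/15199) - 1019) = √(-23725/15199 - 1019) = √(-15511506/15199) = I*√235759379694/15199 ≈ 31.946*I)
p - v*(88 - 56) = I*√235759379694/15199 - 66*(88 - 56) = I*√235759379694/15199 - 66*32 = I*√235759379694/15199 - 1*2112 = I*√235759379694/15199 - 2112 = -2112 + I*√235759379694/15199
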